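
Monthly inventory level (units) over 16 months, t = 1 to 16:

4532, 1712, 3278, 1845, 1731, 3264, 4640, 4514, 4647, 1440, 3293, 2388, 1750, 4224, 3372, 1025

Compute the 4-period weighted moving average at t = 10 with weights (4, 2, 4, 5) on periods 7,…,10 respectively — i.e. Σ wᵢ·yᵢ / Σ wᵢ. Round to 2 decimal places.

Weighted sum: 4·4640 + 2·4514 + 4·4647 + 5·1440 = 18560 + 9028 + 18588 + 7200 = 53376
Weight total: 4 + 2 + 4 + 5 = 15
WMA = 53376 / 15 = 3558.40

3558.40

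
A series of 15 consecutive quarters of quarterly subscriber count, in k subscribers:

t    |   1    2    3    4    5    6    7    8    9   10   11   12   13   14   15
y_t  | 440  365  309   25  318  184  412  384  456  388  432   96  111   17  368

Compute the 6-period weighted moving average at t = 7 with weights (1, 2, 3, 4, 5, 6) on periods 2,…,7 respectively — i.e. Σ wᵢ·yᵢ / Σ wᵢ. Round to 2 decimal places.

272.48

Weighted sum: 1·365 + 2·309 + 3·25 + 4·318 + 5·184 + 6·412 = 365 + 618 + 75 + 1272 + 920 + 2472 = 5722
Weight total: 1 + 2 + 3 + 4 + 5 + 6 = 21
WMA = 5722 / 21 = 272.48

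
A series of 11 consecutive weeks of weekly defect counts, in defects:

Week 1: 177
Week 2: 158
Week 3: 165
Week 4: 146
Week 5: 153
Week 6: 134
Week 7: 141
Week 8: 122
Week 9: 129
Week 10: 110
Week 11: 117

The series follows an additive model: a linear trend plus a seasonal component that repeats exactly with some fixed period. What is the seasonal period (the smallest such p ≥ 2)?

First differences y_{t+1} − y_t: -19, 7, -19, 7, -19, 7, …
The difference pattern repeats every 2 terms and not for any smaller step, so p = 2.

2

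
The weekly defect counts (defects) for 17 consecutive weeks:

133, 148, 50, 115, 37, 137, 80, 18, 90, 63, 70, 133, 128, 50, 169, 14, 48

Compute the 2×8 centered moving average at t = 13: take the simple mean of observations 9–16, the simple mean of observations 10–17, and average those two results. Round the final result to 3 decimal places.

Sum over 9–16: 90 + 63 + 70 + 133 + 128 + 50 + 169 + 14 = 717
Sum over 10–17: 63 + 70 + 133 + 128 + 50 + 169 + 14 + 48 = 675
CMA at t=13 = (717 + 675) / (2·8) = 1392 / 16 = 87.000

87.000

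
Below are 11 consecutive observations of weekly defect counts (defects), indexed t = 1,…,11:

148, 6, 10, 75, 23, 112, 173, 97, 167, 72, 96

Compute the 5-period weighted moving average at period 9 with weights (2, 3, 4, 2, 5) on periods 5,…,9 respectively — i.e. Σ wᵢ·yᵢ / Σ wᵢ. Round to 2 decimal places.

131.44

Weighted sum: 2·23 + 3·112 + 4·173 + 2·97 + 5·167 = 46 + 336 + 692 + 194 + 835 = 2103
Weight total: 2 + 3 + 4 + 2 + 5 = 16
WMA = 2103 / 16 = 131.44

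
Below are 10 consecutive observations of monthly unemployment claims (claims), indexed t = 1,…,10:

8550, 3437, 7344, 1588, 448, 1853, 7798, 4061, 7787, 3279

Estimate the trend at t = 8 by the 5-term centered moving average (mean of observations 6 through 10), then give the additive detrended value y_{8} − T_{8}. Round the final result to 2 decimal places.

Trend T_8 = (1853 + 7798 + 4061 + 7787 + 3279) / 5 = 24778/5 = 4955.6000
Detrended value: 4061 − 4955.6000 = -894.60

-894.60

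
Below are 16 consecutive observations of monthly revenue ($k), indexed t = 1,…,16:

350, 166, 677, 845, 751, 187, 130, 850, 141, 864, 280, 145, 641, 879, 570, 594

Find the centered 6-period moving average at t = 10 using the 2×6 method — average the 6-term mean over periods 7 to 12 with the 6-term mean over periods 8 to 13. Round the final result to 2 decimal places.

444.25

Sum over 7–12: 130 + 850 + 141 + 864 + 280 + 145 = 2410
Sum over 8–13: 850 + 141 + 864 + 280 + 145 + 641 = 2921
CMA at t=10 = (2410 + 2921) / (2·6) = 5331 / 12 = 444.25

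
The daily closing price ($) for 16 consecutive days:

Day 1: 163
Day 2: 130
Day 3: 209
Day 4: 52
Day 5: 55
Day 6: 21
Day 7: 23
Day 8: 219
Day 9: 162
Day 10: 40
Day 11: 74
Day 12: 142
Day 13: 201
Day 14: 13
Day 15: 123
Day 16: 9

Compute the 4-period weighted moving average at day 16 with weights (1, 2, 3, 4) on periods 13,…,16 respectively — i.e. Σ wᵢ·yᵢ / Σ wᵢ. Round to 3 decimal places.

Weighted sum: 1·201 + 2·13 + 3·123 + 4·9 = 201 + 26 + 369 + 36 = 632
Weight total: 1 + 2 + 3 + 4 = 10
WMA = 632 / 10 = 63.200

63.200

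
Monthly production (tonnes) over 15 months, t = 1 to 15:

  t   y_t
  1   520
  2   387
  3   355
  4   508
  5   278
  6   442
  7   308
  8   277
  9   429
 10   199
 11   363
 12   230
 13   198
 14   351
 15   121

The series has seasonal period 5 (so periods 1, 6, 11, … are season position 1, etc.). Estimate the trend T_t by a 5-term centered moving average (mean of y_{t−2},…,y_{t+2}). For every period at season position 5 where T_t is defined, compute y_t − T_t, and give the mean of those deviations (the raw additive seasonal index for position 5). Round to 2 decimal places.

-100.40

Season position 5 occurs at t = 5, 10 (where T_t is defined).
t=5: T_5 = 378.2000; y_5 − T_5 = 278 − 378.2000 = -100.2000
t=10: T_10 = 299.6000; y_10 − T_10 = 199 − 299.6000 = -100.6000
Mean deviation: (-100.2000 + -100.6000) / 2 = -100.40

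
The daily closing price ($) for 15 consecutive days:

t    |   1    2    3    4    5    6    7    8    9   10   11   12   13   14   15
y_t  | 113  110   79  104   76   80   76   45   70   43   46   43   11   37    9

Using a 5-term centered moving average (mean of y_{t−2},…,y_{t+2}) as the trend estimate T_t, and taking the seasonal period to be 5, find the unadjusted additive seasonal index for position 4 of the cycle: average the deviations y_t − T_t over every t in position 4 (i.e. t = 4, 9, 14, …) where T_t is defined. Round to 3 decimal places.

14.100

Season position 4 occurs at t = 4, 9 (where T_t is defined).
t=4: T_4 = 89.80000; y_4 − T_4 = 104 − 89.80000 = 14.20000
t=9: T_9 = 56.00000; y_9 − T_9 = 70 − 56.00000 = 14.00000
Mean deviation: (14.20000 + 14.00000) / 2 = 14.100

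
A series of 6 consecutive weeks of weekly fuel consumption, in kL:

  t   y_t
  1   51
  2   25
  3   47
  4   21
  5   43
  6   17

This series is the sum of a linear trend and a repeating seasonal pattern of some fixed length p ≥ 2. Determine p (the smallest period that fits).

2

First differences y_{t+1} − y_t: -26, 22, -26, 22, -26, …
The difference pattern repeats every 2 terms and not for any smaller step, so p = 2.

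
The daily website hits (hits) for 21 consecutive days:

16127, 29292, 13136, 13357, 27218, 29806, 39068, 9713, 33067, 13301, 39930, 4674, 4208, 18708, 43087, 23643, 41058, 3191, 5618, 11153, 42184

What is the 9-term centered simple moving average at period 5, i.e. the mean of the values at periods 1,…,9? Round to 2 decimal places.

23420.44

Sum of periods 1–9: 16127 + 29292 + 13136 + 13357 + 27218 + 29806 + 39068 + 9713 + 33067 = 210784
Divide by 9: 210784 / 9 = 23420.44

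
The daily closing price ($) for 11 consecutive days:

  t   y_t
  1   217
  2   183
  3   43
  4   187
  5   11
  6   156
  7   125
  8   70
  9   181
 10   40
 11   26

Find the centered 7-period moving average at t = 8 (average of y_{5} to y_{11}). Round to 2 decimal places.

87.00

Sum of periods 5–11: 11 + 156 + 125 + 70 + 181 + 40 + 26 = 609
Divide by 7: 609 / 7 = 87.00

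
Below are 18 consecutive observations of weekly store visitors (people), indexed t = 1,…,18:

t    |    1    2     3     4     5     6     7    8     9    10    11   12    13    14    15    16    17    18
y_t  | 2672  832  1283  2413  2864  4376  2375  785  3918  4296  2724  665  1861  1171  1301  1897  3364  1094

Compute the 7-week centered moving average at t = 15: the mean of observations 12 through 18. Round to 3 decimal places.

Sum of periods 12–18: 665 + 1861 + 1171 + 1301 + 1897 + 3364 + 1094 = 11353
Divide by 7: 11353 / 7 = 1621.857

1621.857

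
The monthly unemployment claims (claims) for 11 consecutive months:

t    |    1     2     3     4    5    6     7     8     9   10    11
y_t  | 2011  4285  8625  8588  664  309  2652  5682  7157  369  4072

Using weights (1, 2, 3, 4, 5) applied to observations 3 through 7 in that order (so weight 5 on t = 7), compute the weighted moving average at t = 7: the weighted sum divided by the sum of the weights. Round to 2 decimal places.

2819.27

Weighted sum: 1·8625 + 2·8588 + 3·664 + 4·309 + 5·2652 = 8625 + 17176 + 1992 + 1236 + 13260 = 42289
Weight total: 1 + 2 + 3 + 4 + 5 = 15
WMA = 42289 / 15 = 2819.27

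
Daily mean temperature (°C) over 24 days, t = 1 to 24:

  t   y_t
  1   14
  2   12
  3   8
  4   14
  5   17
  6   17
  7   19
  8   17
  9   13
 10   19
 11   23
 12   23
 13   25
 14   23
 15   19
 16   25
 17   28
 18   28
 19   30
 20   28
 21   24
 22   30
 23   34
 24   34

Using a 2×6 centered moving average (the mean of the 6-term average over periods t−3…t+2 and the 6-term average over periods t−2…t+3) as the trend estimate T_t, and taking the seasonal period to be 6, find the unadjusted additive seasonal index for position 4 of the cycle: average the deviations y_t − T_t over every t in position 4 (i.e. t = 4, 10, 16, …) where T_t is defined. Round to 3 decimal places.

Season position 4 occurs at t = 4, 10, 16 (where T_t is defined).
t=4: T_4 = 14.08333; y_4 − T_4 = 14 − 14.08333 = -0.08333
t=10: T_10 = 19.50000; y_10 − T_10 = 19 − 19.50000 = -0.50000
t=16: T_16 = 25.08333; y_16 − T_16 = 25 − 25.08333 = -0.08333
Mean deviation: (-0.08333 + -0.50000 + -0.08333) / 3 = -0.222

-0.222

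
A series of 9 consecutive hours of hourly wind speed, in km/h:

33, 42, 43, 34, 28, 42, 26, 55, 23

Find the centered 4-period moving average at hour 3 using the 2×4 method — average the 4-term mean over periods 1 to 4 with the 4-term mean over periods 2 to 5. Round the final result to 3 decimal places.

37.375

Sum over 1–4: 33 + 42 + 43 + 34 = 152
Sum over 2–5: 42 + 43 + 34 + 28 = 147
CMA at t=3 = (152 + 147) / (2·4) = 299 / 8 = 37.375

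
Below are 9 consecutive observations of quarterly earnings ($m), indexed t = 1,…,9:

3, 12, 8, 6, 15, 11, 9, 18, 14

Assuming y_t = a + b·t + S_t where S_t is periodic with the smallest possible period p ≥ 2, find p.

First differences y_{t+1} − y_t: 9, -4, -2, 9, -4, -2, 9, -4, …
The difference pattern repeats every 3 terms and not for any smaller step, so p = 3.

3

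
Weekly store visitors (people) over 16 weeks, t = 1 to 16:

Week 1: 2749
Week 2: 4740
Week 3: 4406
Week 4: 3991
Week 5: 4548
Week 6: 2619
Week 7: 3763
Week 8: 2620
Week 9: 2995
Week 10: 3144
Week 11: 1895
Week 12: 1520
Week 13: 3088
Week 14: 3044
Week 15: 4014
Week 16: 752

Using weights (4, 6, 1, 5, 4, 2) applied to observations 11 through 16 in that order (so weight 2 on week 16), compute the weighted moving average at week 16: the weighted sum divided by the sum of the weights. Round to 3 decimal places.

2389.455

Weighted sum: 4·1895 + 6·1520 + 1·3088 + 5·3044 + 4·4014 + 2·752 = 7580 + 9120 + 3088 + 15220 + 16056 + 1504 = 52568
Weight total: 4 + 6 + 1 + 5 + 4 + 2 = 22
WMA = 52568 / 22 = 2389.455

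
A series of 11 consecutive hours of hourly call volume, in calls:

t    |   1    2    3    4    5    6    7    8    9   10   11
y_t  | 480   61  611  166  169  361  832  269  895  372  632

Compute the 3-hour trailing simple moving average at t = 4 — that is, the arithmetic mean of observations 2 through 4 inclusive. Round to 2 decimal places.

Sum of periods 2–4: 61 + 611 + 166 = 838
Divide by 3: 838 / 3 = 279.33

279.33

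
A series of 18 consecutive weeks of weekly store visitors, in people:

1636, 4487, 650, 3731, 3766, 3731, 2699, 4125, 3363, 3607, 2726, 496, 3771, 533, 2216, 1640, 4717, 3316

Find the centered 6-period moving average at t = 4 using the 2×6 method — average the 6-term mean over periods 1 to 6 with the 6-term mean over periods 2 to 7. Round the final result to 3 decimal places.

Sum over 1–6: 1636 + 4487 + 650 + 3731 + 3766 + 3731 = 18001
Sum over 2–7: 4487 + 650 + 3731 + 3766 + 3731 + 2699 = 19064
CMA at t=4 = (18001 + 19064) / (2·6) = 37065 / 12 = 3088.750

3088.750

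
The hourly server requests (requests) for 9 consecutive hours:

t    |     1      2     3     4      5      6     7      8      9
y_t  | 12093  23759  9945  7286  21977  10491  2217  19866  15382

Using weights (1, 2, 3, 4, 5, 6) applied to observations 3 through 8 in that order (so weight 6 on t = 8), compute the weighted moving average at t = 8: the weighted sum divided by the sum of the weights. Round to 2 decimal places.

12509.19

Weighted sum: 1·9945 + 2·7286 + 3·21977 + 4·10491 + 5·2217 + 6·19866 = 9945 + 14572 + 65931 + 41964 + 11085 + 119196 = 262693
Weight total: 1 + 2 + 3 + 4 + 5 + 6 = 21
WMA = 262693 / 21 = 12509.19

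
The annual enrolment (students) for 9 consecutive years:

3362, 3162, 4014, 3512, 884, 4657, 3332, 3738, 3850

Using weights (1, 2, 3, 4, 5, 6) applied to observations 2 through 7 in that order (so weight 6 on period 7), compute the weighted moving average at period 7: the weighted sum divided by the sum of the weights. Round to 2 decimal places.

Weighted sum: 1·3162 + 2·4014 + 3·3512 + 4·884 + 5·4657 + 6·3332 = 3162 + 8028 + 10536 + 3536 + 23285 + 19992 = 68539
Weight total: 1 + 2 + 3 + 4 + 5 + 6 = 21
WMA = 68539 / 21 = 3263.76

3263.76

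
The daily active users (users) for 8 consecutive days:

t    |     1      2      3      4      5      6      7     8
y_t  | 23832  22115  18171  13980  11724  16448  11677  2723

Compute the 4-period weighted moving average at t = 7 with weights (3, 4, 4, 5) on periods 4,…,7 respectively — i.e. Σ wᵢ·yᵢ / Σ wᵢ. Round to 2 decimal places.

Weighted sum: 3·13980 + 4·11724 + 4·16448 + 5·11677 = 41940 + 46896 + 65792 + 58385 = 213013
Weight total: 3 + 4 + 4 + 5 = 16
WMA = 213013 / 16 = 13313.31

13313.31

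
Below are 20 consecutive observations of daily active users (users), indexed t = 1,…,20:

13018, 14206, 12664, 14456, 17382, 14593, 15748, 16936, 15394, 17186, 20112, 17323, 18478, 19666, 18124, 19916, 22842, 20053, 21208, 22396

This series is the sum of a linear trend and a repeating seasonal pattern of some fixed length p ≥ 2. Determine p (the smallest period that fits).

6

First differences y_{t+1} − y_t: 1188, -1542, 1792, 2926, -2789, 1155, 1188, -1542, 1792, 2926, -2789, 1155, 1188, -1542, …
The difference pattern repeats every 6 terms and not for any smaller step, so p = 6.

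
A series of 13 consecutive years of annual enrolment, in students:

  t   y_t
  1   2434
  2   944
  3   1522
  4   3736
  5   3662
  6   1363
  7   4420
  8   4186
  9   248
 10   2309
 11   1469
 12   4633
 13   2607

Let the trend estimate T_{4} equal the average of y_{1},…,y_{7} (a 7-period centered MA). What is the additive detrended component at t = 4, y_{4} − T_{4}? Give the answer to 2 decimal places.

1153.00

Trend T_4 = (2434 + 944 + 1522 + 3736 + 3662 + 1363 + 4420) / 7 = 18081/7 = 2583.0000
Detrended value: 3736 − 2583.0000 = 1153.00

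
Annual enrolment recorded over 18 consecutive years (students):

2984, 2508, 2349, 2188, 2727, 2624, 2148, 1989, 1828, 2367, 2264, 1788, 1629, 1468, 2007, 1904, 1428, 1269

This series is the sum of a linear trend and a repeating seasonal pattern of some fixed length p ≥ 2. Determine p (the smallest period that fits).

First differences y_{t+1} − y_t: -476, -159, -161, 539, -103, -476, -159, -161, 539, -103, -476, -159, …
The difference pattern repeats every 5 terms and not for any smaller step, so p = 5.

5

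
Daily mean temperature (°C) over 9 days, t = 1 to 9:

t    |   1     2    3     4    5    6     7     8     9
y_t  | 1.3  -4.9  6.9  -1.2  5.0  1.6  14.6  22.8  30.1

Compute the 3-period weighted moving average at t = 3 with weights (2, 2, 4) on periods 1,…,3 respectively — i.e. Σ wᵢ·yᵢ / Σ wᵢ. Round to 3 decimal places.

2.550

Weighted sum: 2·1.3 + 2·-4.9 + 4·6.9 = 2.6 + -9.8 + 27.6 = 20.4
Weight total: 2 + 2 + 4 = 8
WMA = 20.4 / 8 = 2.550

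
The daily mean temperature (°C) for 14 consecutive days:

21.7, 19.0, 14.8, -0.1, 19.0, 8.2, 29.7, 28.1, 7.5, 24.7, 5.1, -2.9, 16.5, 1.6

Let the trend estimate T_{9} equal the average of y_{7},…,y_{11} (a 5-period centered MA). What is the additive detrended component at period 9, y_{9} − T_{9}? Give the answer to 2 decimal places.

Trend T_9 = (29.7 + 28.1 + 7.5 + 24.7 + 5.1) / 5 = 95.1/5 = 19.0200
Detrended value: 7.5 − 19.0200 = -11.52

-11.52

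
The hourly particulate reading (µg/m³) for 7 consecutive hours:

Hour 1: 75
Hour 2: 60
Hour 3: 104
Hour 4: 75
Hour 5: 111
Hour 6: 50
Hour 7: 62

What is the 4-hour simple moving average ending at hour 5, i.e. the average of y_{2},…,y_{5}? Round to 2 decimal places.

Sum of periods 2–5: 60 + 104 + 75 + 111 = 350
Divide by 4: 350 / 4 = 87.50

87.50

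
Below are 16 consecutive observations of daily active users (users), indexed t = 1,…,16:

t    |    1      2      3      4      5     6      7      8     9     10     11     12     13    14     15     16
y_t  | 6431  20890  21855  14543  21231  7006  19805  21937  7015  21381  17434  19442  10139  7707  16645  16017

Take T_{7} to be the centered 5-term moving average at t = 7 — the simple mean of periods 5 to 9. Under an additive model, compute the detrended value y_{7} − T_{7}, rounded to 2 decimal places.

4406.20

Trend T_7 = (21231 + 7006 + 19805 + 21937 + 7015) / 5 = 76994/5 = 15398.8000
Detrended value: 19805 − 15398.8000 = 4406.20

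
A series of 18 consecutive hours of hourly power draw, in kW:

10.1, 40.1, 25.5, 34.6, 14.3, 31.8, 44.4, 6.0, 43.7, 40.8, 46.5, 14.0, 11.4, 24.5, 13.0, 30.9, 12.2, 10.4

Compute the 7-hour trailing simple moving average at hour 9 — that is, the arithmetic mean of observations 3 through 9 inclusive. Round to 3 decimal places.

28.614

Sum of periods 3–9: 25.5 + 34.6 + 14.3 + 31.8 + 44.4 + 6.0 + 43.7 = 200.3
Divide by 7: 200.3 / 7 = 28.614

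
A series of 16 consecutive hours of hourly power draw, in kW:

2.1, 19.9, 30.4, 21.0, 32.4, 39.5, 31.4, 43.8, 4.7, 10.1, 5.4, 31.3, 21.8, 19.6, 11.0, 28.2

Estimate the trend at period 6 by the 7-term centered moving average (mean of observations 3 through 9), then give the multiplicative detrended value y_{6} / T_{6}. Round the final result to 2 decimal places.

Trend T_6 = (30.4 + 21.0 + 32.4 + 39.5 + 31.4 + 43.8 + 4.7) / 7 = 203.2/7 = 29.0286
Ratio to trend: 39.5 / 29.0286 = 1.36

1.36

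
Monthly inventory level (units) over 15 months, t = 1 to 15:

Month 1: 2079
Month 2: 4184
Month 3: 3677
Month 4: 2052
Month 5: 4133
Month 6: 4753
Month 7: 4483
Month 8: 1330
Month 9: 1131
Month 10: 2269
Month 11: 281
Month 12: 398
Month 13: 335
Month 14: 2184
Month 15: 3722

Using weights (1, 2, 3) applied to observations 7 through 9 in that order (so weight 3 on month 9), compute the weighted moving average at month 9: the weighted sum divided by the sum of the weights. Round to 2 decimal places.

1756.00

Weighted sum: 1·4483 + 2·1330 + 3·1131 = 4483 + 2660 + 3393 = 10536
Weight total: 1 + 2 + 3 = 6
WMA = 10536 / 6 = 1756.00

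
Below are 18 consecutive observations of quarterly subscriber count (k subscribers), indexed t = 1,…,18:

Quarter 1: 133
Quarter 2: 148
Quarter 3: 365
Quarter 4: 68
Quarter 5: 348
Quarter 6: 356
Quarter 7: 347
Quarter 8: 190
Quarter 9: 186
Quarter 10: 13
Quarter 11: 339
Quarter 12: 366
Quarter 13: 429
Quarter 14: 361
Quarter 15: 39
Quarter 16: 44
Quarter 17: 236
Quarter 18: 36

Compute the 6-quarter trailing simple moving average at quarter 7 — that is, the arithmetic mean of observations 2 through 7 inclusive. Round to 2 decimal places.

Sum of periods 2–7: 148 + 365 + 68 + 348 + 356 + 347 = 1632
Divide by 6: 1632 / 6 = 272.00

272.00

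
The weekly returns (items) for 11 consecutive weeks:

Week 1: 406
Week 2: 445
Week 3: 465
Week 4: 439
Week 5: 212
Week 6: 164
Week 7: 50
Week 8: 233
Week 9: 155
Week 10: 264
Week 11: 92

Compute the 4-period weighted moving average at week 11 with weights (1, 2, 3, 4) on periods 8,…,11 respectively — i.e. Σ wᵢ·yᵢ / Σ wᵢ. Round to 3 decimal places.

Weighted sum: 1·233 + 2·155 + 3·264 + 4·92 = 233 + 310 + 792 + 368 = 1703
Weight total: 1 + 2 + 3 + 4 = 10
WMA = 1703 / 10 = 170.300

170.300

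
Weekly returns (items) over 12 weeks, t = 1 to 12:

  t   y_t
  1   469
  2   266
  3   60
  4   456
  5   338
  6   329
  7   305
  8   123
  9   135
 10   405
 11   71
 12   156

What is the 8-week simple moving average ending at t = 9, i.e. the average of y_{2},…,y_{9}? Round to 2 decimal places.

251.50

Sum of periods 2–9: 266 + 60 + 456 + 338 + 329 + 305 + 123 + 135 = 2012
Divide by 8: 2012 / 8 = 251.50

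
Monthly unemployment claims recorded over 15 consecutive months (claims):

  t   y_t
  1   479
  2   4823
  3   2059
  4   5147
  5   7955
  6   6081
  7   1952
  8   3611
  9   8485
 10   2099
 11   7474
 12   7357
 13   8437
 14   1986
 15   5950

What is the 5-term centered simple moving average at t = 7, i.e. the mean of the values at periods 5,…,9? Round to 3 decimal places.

Sum of periods 5–9: 7955 + 6081 + 1952 + 3611 + 8485 = 28084
Divide by 5: 28084 / 5 = 5616.800

5616.800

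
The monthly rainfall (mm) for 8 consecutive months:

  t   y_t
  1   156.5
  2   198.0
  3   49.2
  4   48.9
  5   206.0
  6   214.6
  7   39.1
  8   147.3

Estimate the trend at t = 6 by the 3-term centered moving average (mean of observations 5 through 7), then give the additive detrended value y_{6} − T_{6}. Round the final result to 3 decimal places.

61.367

Trend T_6 = (206.0 + 214.6 + 39.1) / 3 = 459.7/3 = 153.23333
Detrended value: 214.6 − 153.23333 = 61.367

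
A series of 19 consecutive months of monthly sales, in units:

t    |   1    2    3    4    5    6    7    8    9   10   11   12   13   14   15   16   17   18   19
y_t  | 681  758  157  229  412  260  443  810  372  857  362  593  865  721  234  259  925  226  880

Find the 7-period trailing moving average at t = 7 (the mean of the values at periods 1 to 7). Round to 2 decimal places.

420.00

Sum of periods 1–7: 681 + 758 + 157 + 229 + 412 + 260 + 443 = 2940
Divide by 7: 2940 / 7 = 420.00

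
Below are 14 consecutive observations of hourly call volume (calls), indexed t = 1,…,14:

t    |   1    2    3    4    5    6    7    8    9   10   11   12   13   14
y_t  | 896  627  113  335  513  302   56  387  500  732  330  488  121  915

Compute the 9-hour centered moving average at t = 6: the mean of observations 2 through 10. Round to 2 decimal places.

396.11

Sum of periods 2–10: 627 + 113 + 335 + 513 + 302 + 56 + 387 + 500 + 732 = 3565
Divide by 9: 3565 / 9 = 396.11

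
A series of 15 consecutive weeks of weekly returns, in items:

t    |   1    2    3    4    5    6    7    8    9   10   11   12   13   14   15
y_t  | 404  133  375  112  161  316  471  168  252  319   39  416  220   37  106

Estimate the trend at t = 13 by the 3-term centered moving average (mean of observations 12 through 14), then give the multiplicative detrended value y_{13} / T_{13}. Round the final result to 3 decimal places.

0.981

Trend T_13 = (416 + 220 + 37) / 3 = 673/3 = 224.33333
Ratio to trend: 220 / 224.33333 = 0.981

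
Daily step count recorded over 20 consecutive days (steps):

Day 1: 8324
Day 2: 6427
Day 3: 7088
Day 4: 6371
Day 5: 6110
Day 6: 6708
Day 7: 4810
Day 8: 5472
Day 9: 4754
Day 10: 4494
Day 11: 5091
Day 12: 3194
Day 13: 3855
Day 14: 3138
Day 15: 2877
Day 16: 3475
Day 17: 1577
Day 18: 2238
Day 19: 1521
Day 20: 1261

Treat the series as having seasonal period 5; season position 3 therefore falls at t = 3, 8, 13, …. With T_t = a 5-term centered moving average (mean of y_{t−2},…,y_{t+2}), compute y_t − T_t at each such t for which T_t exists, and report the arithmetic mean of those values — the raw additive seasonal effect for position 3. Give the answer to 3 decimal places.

224.000

Season position 3 occurs at t = 3, 8, 13, 18 (where T_t is defined).
t=3: T_3 = 6864.00000; y_3 − T_3 = 7088 − 6864.00000 = 224.00000
t=8: T_8 = 5247.60000; y_8 − T_8 = 5472 − 5247.60000 = 224.40000
t=13: T_13 = 3631.00000; y_13 − T_13 = 3855 − 3631.00000 = 224.00000
t=18: T_18 = 2014.40000; y_18 − T_18 = 2238 − 2014.40000 = 223.60000
Mean deviation: (224.00000 + 224.40000 + 224.00000 + 223.60000) / 4 = 224.000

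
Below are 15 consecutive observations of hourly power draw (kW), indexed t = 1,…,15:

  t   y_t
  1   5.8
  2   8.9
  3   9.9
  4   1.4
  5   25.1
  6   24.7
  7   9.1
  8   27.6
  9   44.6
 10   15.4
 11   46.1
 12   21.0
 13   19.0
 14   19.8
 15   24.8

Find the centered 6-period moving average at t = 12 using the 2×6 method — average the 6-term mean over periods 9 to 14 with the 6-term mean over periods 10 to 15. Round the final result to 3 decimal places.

26.000

Sum over 9–14: 44.6 + 15.4 + 46.1 + 21.0 + 19.0 + 19.8 = 165.9
Sum over 10–15: 15.4 + 46.1 + 21.0 + 19.0 + 19.8 + 24.8 = 146.1
CMA at t=12 = (165.9 + 146.1) / (2·6) = 312.0 / 12 = 26.000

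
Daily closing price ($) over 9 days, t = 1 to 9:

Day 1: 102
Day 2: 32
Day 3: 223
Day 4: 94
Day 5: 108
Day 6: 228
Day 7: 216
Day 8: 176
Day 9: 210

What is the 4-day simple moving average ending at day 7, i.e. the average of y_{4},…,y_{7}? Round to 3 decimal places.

Sum of periods 4–7: 94 + 108 + 228 + 216 = 646
Divide by 4: 646 / 4 = 161.500

161.500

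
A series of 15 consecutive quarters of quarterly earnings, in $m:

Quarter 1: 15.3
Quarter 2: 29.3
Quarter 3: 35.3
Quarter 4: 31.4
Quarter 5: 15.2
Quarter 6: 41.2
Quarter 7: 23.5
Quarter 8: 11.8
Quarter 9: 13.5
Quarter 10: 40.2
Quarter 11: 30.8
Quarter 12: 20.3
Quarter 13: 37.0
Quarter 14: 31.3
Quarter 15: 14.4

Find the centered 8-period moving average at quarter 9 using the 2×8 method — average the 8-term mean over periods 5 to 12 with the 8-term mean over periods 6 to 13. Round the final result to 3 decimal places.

Sum over 5–12: 15.2 + 41.2 + 23.5 + 11.8 + 13.5 + 40.2 + 30.8 + 20.3 = 196.5
Sum over 6–13: 41.2 + 23.5 + 11.8 + 13.5 + 40.2 + 30.8 + 20.3 + 37.0 = 218.3
CMA at t=9 = (196.5 + 218.3) / (2·8) = 414.8 / 16 = 25.925

25.925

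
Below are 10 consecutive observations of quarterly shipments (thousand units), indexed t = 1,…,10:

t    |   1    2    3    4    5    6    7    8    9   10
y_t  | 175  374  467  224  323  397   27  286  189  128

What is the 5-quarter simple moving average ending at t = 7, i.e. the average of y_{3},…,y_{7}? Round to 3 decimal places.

Sum of periods 3–7: 467 + 224 + 323 + 397 + 27 = 1438
Divide by 5: 1438 / 5 = 287.600

287.600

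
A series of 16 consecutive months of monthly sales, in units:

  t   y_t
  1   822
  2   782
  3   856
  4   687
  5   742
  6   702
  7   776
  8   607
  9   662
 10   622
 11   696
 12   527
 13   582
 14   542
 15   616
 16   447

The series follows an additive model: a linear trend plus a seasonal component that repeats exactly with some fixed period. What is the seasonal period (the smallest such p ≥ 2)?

First differences y_{t+1} − y_t: -40, 74, -169, 55, -40, 74, -169, 55, -40, 74, …
The difference pattern repeats every 4 terms and not for any smaller step, so p = 4.

4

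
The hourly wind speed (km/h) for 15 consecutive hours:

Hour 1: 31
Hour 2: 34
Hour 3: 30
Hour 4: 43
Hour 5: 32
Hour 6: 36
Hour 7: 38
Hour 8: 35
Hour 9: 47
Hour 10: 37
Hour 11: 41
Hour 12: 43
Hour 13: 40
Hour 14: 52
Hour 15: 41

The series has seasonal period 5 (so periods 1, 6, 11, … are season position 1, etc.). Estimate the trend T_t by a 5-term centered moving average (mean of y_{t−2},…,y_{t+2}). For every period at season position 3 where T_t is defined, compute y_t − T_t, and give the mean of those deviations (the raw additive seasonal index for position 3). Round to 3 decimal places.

-3.667

Season position 3 occurs at t = 3, 8, 13 (where T_t is defined).
t=3: T_3 = 34.00000; y_3 − T_3 = 30 − 34.00000 = -4.00000
t=8: T_8 = 38.60000; y_8 − T_8 = 35 − 38.60000 = -3.60000
t=13: T_13 = 43.40000; y_13 − T_13 = 40 − 43.40000 = -3.40000
Mean deviation: (-4.00000 + -3.60000 + -3.40000) / 3 = -3.667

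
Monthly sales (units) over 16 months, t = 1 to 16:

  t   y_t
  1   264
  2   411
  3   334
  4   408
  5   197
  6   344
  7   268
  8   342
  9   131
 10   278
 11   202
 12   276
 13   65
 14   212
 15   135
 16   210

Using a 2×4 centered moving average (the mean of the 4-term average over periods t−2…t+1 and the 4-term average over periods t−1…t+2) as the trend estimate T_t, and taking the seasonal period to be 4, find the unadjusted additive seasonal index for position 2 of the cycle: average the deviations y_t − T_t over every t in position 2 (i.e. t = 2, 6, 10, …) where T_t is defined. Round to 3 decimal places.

48.083

Season position 2 occurs at t = 6, 10, 14 (where T_t is defined).
t=6: T_6 = 296.00000; y_6 − T_6 = 344 − 296.00000 = 48.00000
t=10: T_10 = 230.00000; y_10 − T_10 = 278 − 230.00000 = 48.00000
t=14: T_14 = 163.75000; y_14 − T_14 = 212 − 163.75000 = 48.25000
Mean deviation: (48.00000 + 48.00000 + 48.25000) / 3 = 48.083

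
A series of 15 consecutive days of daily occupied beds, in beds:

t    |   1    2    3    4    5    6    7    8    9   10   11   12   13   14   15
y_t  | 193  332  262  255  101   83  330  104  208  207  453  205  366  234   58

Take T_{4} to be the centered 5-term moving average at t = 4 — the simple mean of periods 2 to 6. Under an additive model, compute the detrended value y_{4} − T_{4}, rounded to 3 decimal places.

48.400

Trend T_4 = (332 + 262 + 255 + 101 + 83) / 5 = 1033/5 = 206.60000
Detrended value: 255 − 206.60000 = 48.400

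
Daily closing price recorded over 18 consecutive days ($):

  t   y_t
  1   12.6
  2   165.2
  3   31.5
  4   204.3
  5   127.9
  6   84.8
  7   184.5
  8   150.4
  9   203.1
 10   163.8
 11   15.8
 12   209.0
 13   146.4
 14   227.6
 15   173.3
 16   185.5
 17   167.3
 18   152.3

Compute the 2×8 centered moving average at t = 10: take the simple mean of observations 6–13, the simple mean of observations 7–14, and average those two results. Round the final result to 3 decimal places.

153.650

Sum over 6–13: 84.8 + 184.5 + 150.4 + 203.1 + 163.8 + 15.8 + 209.0 + 146.4 = 1157.8
Sum over 7–14: 184.5 + 150.4 + 203.1 + 163.8 + 15.8 + 209.0 + 146.4 + 227.6 = 1300.6
CMA at t=10 = (1157.8 + 1300.6) / (2·8) = 2458.4 / 16 = 153.650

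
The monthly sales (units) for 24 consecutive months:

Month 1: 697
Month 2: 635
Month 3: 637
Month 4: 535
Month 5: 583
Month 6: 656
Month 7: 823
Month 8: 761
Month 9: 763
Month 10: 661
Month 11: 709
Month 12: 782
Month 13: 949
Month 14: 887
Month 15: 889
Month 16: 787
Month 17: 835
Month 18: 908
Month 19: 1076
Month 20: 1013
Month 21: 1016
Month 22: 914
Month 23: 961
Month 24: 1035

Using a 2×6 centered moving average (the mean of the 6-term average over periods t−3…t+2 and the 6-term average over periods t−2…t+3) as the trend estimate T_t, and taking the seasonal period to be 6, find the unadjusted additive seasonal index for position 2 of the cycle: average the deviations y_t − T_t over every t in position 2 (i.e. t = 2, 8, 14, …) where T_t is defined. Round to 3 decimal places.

42.500

Season position 2 occurs at t = 8, 14, 20 (where T_t is defined).
t=8: T_8 = 718.33333; y_8 − T_8 = 761 − 718.33333 = 42.66667
t=14: T_14 = 844.33333; y_14 − T_14 = 887 − 844.33333 = 42.66667
t=20: T_20 = 970.83333; y_20 − T_20 = 1013 − 970.83333 = 42.16667
Mean deviation: (42.66667 + 42.66667 + 42.16667) / 3 = 42.500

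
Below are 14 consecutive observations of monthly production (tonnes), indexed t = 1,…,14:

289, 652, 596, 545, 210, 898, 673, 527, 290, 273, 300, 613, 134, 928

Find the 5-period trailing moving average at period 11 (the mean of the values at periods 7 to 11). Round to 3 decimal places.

Sum of periods 7–11: 673 + 527 + 290 + 273 + 300 = 2063
Divide by 5: 2063 / 5 = 412.600

412.600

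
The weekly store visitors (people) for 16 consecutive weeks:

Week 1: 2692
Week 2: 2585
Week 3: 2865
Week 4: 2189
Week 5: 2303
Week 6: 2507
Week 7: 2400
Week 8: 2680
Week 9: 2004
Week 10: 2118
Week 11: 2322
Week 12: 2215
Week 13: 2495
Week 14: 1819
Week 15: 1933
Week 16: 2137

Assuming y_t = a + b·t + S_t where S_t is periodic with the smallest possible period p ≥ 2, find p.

5

First differences y_{t+1} − y_t: -107, 280, -676, 114, 204, -107, 280, -676, 114, 204, -107, 280, …
The difference pattern repeats every 5 terms and not for any smaller step, so p = 5.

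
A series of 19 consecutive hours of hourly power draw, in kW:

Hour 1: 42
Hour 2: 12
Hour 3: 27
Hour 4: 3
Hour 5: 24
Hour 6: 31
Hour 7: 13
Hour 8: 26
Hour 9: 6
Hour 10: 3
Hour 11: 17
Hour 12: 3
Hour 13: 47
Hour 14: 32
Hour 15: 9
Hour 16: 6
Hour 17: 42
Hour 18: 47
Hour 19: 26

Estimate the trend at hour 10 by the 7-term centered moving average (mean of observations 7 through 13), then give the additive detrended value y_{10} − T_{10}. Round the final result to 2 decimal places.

-13.43

Trend T_10 = (13 + 26 + 6 + 3 + 17 + 3 + 47) / 7 = 115/7 = 16.4286
Detrended value: 3 − 16.4286 = -13.43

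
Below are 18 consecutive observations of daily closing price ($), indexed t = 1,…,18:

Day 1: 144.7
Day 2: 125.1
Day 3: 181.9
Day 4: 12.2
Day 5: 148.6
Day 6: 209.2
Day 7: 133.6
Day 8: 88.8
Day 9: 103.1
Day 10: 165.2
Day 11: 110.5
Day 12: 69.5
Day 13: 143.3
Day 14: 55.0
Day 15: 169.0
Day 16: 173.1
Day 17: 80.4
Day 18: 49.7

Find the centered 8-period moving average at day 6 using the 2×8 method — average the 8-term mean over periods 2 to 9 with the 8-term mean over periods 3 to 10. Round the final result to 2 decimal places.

127.82

Sum over 2–9: 125.1 + 181.9 + 12.2 + 148.6 + 209.2 + 133.6 + 88.8 + 103.1 = 1002.5
Sum over 3–10: 181.9 + 12.2 + 148.6 + 209.2 + 133.6 + 88.8 + 103.1 + 165.2 = 1042.6
CMA at t=6 = (1002.5 + 1042.6) / (2·8) = 2045.1 / 16 = 127.82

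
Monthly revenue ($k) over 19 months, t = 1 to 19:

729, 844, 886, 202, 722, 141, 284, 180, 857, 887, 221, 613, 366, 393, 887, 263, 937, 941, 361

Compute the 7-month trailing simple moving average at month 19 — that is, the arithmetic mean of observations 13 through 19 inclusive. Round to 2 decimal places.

Sum of periods 13–19: 366 + 393 + 887 + 263 + 937 + 941 + 361 = 4148
Divide by 7: 4148 / 7 = 592.57

592.57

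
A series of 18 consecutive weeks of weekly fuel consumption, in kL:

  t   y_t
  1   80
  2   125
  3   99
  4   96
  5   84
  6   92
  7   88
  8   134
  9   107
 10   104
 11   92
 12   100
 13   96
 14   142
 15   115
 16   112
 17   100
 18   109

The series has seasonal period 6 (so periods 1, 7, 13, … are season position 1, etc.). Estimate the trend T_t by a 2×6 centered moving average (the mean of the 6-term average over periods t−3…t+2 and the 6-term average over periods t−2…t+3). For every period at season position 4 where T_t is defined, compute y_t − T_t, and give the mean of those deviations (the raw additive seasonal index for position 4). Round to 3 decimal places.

-0.750

Season position 4 occurs at t = 4, 10 (where T_t is defined).
t=4: T_4 = 96.66667; y_4 − T_4 = 96 − 96.66667 = -0.66667
t=10: T_10 = 104.83333; y_10 − T_10 = 104 − 104.83333 = -0.83333
Mean deviation: (-0.66667 + -0.83333) / 2 = -0.750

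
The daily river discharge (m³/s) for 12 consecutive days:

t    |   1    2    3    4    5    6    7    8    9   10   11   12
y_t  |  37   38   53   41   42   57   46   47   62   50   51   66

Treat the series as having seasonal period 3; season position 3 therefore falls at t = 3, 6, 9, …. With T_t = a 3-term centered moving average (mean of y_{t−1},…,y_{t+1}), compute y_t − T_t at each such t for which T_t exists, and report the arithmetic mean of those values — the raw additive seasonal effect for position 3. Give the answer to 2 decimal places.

Season position 3 occurs at t = 3, 6, 9 (where T_t is defined).
t=3: T_3 = 44.0000; y_3 − T_3 = 53 − 44.0000 = 9.0000
t=6: T_6 = 48.3333; y_6 − T_6 = 57 − 48.3333 = 8.6667
t=9: T_9 = 53.0000; y_9 − T_9 = 62 − 53.0000 = 9.0000
Mean deviation: (9.0000 + 8.6667 + 9.0000) / 3 = 8.89

8.89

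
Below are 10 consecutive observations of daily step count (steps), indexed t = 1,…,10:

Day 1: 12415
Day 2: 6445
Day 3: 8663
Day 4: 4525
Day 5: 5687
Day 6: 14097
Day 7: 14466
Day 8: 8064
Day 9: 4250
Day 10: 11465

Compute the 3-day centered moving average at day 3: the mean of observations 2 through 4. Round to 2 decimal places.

Sum of periods 2–4: 6445 + 8663 + 4525 = 19633
Divide by 3: 19633 / 3 = 6544.33

6544.33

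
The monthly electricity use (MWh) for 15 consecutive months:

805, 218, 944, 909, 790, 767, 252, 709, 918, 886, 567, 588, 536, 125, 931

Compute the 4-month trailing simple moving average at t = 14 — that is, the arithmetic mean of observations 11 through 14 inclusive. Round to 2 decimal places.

454.00

Sum of periods 11–14: 567 + 588 + 536 + 125 = 1816
Divide by 4: 1816 / 4 = 454.00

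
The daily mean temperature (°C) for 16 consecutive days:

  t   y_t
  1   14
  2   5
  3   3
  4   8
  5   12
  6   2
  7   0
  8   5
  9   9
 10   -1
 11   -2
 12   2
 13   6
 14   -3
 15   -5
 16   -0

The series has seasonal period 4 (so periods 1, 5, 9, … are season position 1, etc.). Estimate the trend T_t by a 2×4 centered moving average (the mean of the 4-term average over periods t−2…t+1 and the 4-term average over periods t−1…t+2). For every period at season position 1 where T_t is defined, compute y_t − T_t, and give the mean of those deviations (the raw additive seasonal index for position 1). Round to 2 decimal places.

Season position 1 occurs at t = 5, 9, 13 (where T_t is defined).
t=5: T_5 = 5.8750; y_5 − T_5 = 12 − 5.8750 = 6.1250
t=9: T_9 = 3.0000; y_9 − T_9 = 9 − 3.0000 = 6.0000
t=13: T_13 = 0.3750; y_13 − T_13 = 6 − 0.3750 = 5.6250
Mean deviation: (6.1250 + 6.0000 + 5.6250) / 3 = 5.92

5.92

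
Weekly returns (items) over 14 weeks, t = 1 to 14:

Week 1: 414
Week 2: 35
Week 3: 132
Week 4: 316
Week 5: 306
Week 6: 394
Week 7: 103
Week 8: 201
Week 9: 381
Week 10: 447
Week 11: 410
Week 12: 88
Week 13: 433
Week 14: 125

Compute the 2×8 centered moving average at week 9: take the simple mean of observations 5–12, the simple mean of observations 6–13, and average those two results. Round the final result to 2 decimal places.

299.19

Sum over 5–12: 306 + 394 + 103 + 201 + 381 + 447 + 410 + 88 = 2330
Sum over 6–13: 394 + 103 + 201 + 381 + 447 + 410 + 88 + 433 = 2457
CMA at t=9 = (2330 + 2457) / (2·8) = 4787 / 16 = 299.19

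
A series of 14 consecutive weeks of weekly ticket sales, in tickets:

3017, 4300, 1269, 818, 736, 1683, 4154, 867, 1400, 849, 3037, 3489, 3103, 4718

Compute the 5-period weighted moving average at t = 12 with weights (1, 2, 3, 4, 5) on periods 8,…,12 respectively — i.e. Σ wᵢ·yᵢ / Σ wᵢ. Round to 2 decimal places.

Weighted sum: 1·867 + 2·1400 + 3·849 + 4·3037 + 5·3489 = 867 + 2800 + 2547 + 12148 + 17445 = 35807
Weight total: 1 + 2 + 3 + 4 + 5 = 15
WMA = 35807 / 15 = 2387.13

2387.13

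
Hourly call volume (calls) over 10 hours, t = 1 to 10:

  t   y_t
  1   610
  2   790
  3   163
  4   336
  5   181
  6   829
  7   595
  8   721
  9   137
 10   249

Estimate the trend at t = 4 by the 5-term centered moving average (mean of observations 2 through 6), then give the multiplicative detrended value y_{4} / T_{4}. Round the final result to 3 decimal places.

0.731

Trend T_4 = (790 + 163 + 336 + 181 + 829) / 5 = 2299/5 = 459.80000
Ratio to trend: 336 / 459.80000 = 0.731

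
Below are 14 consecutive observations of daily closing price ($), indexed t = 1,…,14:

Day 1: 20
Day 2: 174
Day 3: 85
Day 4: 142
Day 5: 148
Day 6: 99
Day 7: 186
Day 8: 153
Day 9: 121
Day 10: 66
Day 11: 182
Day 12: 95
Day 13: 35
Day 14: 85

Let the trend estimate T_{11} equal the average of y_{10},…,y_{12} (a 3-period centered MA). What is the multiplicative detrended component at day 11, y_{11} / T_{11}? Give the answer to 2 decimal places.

1.59

Trend T_11 = (66 + 182 + 95) / 3 = 343/3 = 114.3333
Ratio to trend: 182 / 114.3333 = 1.59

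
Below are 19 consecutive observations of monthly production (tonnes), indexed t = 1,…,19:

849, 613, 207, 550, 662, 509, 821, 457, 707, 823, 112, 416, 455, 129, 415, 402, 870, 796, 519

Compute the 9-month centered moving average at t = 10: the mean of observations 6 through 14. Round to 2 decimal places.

Sum of periods 6–14: 509 + 821 + 457 + 707 + 823 + 112 + 416 + 455 + 129 = 4429
Divide by 9: 4429 / 9 = 492.11

492.11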